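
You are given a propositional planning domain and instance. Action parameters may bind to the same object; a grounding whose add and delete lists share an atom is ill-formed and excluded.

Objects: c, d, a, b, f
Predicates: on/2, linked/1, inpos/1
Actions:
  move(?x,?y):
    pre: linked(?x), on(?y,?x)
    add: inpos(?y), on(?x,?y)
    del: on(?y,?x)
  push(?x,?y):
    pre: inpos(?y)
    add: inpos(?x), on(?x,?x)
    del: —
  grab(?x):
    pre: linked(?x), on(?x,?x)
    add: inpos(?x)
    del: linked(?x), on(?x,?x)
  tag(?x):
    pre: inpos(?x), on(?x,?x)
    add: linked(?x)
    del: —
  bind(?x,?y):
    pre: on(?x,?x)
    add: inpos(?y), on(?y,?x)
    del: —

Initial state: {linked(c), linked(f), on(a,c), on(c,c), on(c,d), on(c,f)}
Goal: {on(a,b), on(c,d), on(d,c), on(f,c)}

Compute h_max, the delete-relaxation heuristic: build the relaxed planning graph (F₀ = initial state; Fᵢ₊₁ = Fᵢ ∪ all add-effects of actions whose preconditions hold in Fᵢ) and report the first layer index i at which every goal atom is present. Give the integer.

3

F0 = init (6 atoms)
F1 = F0 ∪ {inpos(a), inpos(b), inpos(c), inpos(d), inpos(f), on(b,c), on(c,a), on(d,c), on(f,c)}  (15 atoms)
F2 = F1 ∪ {on(a,a), on(b,b), on(c,b), on(d,d), on(f,f)}  (20 atoms)
F3 = F2 ∪ {linked(a), linked(b), linked(d), on(a,b), on(a,d), on(a,f), on(b,a), on(b,d), on(b,f), on(d,a), on(d,b), on(d,f), on(f,a), on(f,b), on(f,d)}  (35 atoms)
goal ⊆ F3  ⇒  h_max = 3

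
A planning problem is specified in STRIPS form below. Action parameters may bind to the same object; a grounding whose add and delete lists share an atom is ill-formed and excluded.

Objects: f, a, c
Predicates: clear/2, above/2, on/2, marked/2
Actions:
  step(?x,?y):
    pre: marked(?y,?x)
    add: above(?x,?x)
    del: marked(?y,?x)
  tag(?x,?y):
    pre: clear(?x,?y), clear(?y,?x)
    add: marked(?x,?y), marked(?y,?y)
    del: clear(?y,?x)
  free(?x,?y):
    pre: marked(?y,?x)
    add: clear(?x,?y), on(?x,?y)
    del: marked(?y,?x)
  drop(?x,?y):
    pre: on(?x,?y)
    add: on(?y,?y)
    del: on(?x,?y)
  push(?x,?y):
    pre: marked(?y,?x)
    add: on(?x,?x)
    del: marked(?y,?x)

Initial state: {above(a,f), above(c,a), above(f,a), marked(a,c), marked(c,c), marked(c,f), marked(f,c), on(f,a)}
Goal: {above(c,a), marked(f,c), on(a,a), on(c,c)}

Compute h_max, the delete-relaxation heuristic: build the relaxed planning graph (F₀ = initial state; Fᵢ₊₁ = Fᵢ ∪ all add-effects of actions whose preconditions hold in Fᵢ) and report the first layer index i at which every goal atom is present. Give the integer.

1

F0 = init (8 atoms)
F1 = F0 ∪ {above(c,c), above(f,f), clear(c,a), clear(c,c), clear(c,f), clear(f,c), on(a,a), on(c,a), on(c,c), on(c,f), on(f,c), on(f,f)}  (20 atoms)
goal ⊆ F1  ⇒  h_max = 1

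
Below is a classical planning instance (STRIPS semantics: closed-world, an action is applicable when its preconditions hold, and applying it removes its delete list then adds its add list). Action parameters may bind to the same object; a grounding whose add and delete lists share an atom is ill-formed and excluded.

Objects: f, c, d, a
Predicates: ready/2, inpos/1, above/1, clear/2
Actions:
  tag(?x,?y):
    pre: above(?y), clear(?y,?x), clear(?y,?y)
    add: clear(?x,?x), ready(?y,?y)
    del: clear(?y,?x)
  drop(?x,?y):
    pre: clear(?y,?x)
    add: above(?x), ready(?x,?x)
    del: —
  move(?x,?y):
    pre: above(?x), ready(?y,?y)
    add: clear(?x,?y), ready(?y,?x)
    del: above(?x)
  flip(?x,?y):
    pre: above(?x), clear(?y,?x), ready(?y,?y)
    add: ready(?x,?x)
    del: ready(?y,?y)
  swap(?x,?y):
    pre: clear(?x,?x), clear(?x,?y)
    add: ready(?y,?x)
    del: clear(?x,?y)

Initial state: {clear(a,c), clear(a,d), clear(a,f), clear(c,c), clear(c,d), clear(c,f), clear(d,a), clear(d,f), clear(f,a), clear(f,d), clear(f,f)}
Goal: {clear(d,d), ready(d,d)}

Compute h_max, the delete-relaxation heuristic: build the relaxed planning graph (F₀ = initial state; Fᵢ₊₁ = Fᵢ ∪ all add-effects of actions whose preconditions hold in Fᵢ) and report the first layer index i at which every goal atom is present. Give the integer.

F0 = init (11 atoms)
F1 = F0 ∪ {above(a), above(c), above(d), above(f), ready(a,a), ready(a,f), ready(c,c), ready(d,c), ready(d,d), ready(d,f), ready(f,c), ready(f,f)}  (23 atoms)
F2 = F1 ∪ {clear(a,a), clear(c,a), clear(d,c), clear(d,d), clear(f,c), ready(a,c), ready(a,d), ready(c,a), ready(c,d), ready(c,f), ready(d,a), ready(f,a), ready(f,d)}  (36 atoms)
goal ⊆ F2  ⇒  h_max = 2

2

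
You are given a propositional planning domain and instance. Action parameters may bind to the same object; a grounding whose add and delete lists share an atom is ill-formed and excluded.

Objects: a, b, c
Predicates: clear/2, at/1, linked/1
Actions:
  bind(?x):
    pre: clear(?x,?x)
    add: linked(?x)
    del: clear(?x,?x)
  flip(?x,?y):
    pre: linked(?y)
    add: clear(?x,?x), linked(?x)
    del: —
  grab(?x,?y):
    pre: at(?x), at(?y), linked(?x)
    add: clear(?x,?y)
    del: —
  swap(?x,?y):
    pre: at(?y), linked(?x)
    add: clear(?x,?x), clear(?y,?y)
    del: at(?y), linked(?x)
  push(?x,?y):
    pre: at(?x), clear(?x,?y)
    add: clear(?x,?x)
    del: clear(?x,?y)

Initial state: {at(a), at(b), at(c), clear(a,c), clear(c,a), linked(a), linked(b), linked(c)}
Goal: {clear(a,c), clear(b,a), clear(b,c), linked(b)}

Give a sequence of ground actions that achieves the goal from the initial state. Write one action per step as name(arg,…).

1. grab(b,a)  →  {at(a), at(b), at(c), clear(a,c), clear(b,a), clear(c,a), linked(a), linked(b), linked(c)}
2. grab(b,c)  →  {at(a), at(b), at(c), clear(a,c), clear(b,a), clear(b,c), clear(c,a), linked(a), linked(b), linked(c)}

grab(b,a); grab(b,c)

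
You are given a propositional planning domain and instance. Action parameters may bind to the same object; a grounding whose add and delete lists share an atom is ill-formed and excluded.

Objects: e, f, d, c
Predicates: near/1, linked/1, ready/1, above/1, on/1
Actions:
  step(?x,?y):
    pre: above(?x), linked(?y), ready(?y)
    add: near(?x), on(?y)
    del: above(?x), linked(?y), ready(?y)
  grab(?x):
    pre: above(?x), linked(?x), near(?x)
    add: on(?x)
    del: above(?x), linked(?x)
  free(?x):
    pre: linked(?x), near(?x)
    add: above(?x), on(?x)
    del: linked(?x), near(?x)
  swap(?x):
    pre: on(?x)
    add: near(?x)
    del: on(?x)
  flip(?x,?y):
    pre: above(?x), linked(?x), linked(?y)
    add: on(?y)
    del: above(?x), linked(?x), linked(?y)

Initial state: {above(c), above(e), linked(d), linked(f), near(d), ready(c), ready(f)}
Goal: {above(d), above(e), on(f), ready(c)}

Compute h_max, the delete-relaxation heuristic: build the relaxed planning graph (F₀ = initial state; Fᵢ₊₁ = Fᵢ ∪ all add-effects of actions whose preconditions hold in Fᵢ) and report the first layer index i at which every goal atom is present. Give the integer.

F0 = init (7 atoms)
F1 = F0 ∪ {above(d), near(c), near(e), on(d), on(f)}  (12 atoms)
goal ⊆ F1  ⇒  h_max = 1

1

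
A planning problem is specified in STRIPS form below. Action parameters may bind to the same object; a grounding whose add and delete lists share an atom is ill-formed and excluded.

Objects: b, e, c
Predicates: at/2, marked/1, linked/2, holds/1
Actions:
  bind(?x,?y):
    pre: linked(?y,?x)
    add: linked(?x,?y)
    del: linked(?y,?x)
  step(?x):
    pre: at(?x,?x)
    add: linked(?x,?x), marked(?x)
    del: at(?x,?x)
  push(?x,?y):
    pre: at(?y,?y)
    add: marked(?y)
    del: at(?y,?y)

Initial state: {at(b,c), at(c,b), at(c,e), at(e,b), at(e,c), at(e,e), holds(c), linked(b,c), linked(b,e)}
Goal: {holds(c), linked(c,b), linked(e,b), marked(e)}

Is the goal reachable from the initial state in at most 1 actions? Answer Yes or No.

1. bind(e,b)  →  {at(b,c), at(c,b), at(c,e), at(e,b), at(e,c), at(e,e), holds(c), linked(b,c), linked(e,b)}
2. bind(c,b)  →  {at(b,c), at(c,b), at(c,e), at(e,b), at(e,c), at(e,e), holds(c), linked(c,b), linked(e,b)}
3. step(e)  →  {at(b,c), at(c,b), at(c,e), at(e,b), at(e,c), holds(c), linked(c,b), linked(e,b), linked(e,e), marked(e)}
optimal plan length = 3; 3 > 1

No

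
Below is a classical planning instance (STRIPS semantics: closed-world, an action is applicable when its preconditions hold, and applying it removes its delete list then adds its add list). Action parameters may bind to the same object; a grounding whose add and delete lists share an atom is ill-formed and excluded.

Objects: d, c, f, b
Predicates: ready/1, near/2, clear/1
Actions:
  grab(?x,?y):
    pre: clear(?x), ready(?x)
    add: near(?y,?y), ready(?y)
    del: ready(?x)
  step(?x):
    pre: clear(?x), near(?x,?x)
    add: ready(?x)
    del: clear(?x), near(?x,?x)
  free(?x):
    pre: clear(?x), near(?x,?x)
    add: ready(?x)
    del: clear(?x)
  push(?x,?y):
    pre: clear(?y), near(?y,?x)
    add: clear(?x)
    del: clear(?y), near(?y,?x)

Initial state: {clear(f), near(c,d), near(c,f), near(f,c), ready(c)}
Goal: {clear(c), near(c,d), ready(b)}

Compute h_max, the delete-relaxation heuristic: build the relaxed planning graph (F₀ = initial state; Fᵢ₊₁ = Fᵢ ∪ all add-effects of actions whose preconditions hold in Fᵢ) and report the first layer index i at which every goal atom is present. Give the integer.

F0 = init (5 atoms)
F1 = F0 ∪ {clear(c)}  (6 atoms)
F2 = F1 ∪ {clear(d), near(b,b), near(d,d), near(f,f), ready(b), ready(d), ready(f)}  (13 atoms)
goal ⊆ F2  ⇒  h_max = 2

2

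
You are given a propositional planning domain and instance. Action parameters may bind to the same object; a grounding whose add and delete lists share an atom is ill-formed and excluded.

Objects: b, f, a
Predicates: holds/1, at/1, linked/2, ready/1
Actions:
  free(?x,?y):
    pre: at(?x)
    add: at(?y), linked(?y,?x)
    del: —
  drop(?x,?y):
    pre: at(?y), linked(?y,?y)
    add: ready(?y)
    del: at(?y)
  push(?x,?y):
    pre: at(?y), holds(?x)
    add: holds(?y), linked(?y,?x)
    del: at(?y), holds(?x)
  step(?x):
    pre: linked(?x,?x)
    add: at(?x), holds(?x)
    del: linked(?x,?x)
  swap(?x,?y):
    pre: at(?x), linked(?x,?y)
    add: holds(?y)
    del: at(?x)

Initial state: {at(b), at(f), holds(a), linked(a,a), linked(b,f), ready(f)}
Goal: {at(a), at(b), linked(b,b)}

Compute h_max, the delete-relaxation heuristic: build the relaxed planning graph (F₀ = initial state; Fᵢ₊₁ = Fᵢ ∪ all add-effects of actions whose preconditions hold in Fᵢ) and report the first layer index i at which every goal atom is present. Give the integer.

F0 = init (6 atoms)
F1 = F0 ∪ {at(a), holds(b), holds(f), linked(a,b), linked(a,f), linked(b,a), linked(b,b), linked(f,a), linked(f,b), linked(f,f)}  (16 atoms)
goal ⊆ F1  ⇒  h_max = 1

1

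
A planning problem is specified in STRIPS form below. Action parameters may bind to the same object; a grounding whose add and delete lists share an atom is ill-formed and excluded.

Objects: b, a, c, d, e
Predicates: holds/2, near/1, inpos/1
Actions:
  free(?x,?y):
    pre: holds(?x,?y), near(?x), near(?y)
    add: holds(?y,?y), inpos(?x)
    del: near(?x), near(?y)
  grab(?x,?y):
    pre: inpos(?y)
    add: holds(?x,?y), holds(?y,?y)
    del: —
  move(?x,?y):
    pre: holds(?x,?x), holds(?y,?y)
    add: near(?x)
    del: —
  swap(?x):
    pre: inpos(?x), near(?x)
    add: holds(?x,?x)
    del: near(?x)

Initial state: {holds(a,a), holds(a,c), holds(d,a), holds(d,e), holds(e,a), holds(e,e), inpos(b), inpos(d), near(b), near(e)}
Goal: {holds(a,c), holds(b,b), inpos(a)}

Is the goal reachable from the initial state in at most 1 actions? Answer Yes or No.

1. grab(b,b)  →  {holds(a,a), holds(a,c), holds(b,b), holds(d,a), holds(d,e), holds(e,a), holds(e,e), inpos(b), inpos(d), near(b), near(e)}
2. move(a,b)  →  {holds(a,a), holds(a,c), holds(b,b), holds(d,a), holds(d,e), holds(e,a), holds(e,e), inpos(b), inpos(d), near(a), near(b), near(e)}
3. free(a,a)  →  {holds(a,a), holds(a,c), holds(b,b), holds(d,a), holds(d,e), holds(e,a), holds(e,e), inpos(a), inpos(b), inpos(d), near(b), near(e)}
optimal plan length = 3; 3 > 1

No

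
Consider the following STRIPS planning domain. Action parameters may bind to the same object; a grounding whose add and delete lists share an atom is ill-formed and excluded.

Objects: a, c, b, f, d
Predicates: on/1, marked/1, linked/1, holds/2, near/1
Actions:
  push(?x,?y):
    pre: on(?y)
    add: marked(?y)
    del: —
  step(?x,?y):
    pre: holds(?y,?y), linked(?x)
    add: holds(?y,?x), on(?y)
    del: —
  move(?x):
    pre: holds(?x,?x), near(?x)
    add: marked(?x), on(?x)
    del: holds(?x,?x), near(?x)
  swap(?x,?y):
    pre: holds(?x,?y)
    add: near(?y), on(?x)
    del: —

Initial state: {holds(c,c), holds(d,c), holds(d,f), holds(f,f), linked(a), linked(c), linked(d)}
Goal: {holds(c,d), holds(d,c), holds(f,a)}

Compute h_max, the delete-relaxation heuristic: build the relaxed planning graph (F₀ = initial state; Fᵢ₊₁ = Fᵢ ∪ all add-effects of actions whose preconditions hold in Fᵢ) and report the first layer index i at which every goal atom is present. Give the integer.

F0 = init (7 atoms)
F1 = F0 ∪ {holds(c,a), holds(c,d), holds(f,a), holds(f,c), holds(f,d), near(c), near(f), on(c), on(d), on(f)}  (17 atoms)
goal ⊆ F1  ⇒  h_max = 1

1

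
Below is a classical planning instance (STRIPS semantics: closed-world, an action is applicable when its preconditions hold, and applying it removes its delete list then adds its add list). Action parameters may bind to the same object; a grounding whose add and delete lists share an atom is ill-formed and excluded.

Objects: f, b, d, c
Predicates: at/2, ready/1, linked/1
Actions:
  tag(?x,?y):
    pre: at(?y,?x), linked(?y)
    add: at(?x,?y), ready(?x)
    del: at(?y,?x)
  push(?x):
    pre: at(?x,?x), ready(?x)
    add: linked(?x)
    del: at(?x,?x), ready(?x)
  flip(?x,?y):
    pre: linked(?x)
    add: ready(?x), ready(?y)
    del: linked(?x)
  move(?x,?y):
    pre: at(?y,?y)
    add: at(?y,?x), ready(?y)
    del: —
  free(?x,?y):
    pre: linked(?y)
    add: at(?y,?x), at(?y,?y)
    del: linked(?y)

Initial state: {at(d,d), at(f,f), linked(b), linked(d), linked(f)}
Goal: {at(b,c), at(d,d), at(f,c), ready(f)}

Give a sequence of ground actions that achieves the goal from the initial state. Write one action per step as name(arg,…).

move(c,f); free(c,b)

1. move(c,f)  →  {at(d,d), at(f,c), at(f,f), linked(b), linked(d), linked(f), ready(f)}
2. free(c,b)  →  {at(b,b), at(b,c), at(d,d), at(f,c), at(f,f), linked(d), linked(f), ready(f)}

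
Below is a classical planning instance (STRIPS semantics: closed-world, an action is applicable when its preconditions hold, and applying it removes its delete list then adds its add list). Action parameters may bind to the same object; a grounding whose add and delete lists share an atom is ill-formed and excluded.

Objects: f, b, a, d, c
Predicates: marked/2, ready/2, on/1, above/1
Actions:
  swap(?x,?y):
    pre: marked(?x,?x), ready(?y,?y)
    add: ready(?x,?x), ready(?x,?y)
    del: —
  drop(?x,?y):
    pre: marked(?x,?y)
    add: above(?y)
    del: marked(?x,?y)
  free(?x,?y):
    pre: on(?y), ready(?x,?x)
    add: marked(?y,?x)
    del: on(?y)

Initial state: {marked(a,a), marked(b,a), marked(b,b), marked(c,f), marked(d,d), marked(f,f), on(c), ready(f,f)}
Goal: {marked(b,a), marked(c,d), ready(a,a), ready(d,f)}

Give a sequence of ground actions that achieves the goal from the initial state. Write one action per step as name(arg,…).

1. swap(a,f)  →  {marked(a,a), marked(b,a), marked(b,b), marked(c,f), marked(d,d), marked(f,f), on(c), ready(a,a), ready(a,f), ready(f,f)}
2. swap(d,f)  →  {marked(a,a), marked(b,a), marked(b,b), marked(c,f), marked(d,d), marked(f,f), on(c), ready(a,a), ready(a,f), ready(d,d), ready(d,f), ready(f,f)}
3. free(d,c)  →  {marked(a,a), marked(b,a), marked(b,b), marked(c,d), marked(c,f), marked(d,d), marked(f,f), ready(a,a), ready(a,f), ready(d,d), ready(d,f), ready(f,f)}

swap(a,f); swap(d,f); free(d,c)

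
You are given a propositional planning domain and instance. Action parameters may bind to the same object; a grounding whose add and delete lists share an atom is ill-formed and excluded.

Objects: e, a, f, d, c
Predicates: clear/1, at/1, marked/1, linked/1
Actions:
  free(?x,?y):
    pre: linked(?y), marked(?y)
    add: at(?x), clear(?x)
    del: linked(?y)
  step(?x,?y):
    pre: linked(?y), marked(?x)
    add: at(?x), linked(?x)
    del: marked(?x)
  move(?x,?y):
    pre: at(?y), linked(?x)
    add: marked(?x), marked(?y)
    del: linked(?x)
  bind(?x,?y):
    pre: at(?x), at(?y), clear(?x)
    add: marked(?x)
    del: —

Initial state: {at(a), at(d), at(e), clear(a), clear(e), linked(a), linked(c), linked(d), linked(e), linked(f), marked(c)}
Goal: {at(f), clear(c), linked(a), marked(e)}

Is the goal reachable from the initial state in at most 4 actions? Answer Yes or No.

Yes

1. free(f,c)  →  {at(a), at(d), at(e), at(f), clear(a), clear(e), clear(f), linked(a), linked(d), linked(e), linked(f), marked(c)}
2. move(e,f)  →  {at(a), at(d), at(e), at(f), clear(a), clear(e), clear(f), linked(a), linked(d), linked(f), marked(c), marked(e), marked(f)}
3. free(c,f)  →  {at(a), at(c), at(d), at(e), at(f), clear(a), clear(c), clear(e), clear(f), linked(a), linked(d), marked(c), marked(e), marked(f)}
optimal plan length = 3; 3 ≤ 4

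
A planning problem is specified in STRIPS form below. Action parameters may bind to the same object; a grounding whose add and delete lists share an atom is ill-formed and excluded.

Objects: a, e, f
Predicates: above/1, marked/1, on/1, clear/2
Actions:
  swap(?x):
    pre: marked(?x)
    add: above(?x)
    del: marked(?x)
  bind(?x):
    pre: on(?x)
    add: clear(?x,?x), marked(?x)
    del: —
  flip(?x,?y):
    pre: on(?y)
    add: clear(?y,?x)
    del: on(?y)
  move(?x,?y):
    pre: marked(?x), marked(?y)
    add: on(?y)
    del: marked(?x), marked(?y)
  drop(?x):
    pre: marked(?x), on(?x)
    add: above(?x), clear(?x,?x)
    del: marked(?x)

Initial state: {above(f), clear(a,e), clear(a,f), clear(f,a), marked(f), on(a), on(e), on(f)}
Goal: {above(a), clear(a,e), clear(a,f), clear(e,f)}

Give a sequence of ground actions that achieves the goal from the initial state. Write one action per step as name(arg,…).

bind(a); swap(a); flip(f,e)

1. bind(a)  →  {above(f), clear(a,a), clear(a,e), clear(a,f), clear(f,a), marked(a), marked(f), on(a), on(e), on(f)}
2. swap(a)  →  {above(a), above(f), clear(a,a), clear(a,e), clear(a,f), clear(f,a), marked(f), on(a), on(e), on(f)}
3. flip(f,e)  →  {above(a), above(f), clear(a,a), clear(a,e), clear(a,f), clear(e,f), clear(f,a), marked(f), on(a), on(f)}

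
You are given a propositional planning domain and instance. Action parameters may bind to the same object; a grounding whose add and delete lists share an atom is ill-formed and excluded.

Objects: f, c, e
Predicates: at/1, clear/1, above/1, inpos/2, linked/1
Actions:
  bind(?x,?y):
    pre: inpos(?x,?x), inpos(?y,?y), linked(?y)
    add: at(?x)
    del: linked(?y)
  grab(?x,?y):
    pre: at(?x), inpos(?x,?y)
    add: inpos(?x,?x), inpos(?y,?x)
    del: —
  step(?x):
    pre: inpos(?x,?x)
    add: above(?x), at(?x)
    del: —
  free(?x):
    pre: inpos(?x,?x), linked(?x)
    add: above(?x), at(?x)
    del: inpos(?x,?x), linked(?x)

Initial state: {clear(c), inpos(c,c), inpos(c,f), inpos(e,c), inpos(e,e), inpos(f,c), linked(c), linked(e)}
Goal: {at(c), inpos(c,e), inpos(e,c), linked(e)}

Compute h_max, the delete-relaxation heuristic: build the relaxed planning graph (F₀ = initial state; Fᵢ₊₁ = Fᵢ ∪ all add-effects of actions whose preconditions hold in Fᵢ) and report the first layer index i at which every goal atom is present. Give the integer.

F0 = init (8 atoms)
F1 = F0 ∪ {above(c), above(e), at(c), at(e)}  (12 atoms)
F2 = F1 ∪ {inpos(c,e)}  (13 atoms)
goal ⊆ F2  ⇒  h_max = 2

2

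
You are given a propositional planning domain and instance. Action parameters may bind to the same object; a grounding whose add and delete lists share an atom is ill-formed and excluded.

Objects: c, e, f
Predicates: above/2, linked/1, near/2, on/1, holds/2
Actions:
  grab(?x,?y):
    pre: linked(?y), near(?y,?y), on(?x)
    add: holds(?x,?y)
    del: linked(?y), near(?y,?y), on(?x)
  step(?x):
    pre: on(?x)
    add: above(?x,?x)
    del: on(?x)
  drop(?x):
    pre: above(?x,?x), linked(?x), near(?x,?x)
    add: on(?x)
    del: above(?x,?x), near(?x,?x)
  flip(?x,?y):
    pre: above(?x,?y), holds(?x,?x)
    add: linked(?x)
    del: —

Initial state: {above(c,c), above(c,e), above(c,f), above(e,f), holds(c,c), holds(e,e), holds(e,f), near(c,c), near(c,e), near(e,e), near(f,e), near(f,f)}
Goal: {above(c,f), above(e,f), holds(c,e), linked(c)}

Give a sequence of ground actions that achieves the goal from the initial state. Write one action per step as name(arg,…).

1. flip(c,c)  →  {above(c,c), above(c,e), above(c,f), above(e,f), holds(c,c), holds(e,e), holds(e,f), linked(c), near(c,c), near(c,e), near(e,e), near(f,e), near(f,f)}
2. drop(c)  →  {above(c,e), above(c,f), above(e,f), holds(c,c), holds(e,e), holds(e,f), linked(c), near(c,e), near(e,e), near(f,e), near(f,f), on(c)}
3. flip(e,f)  →  {above(c,e), above(c,f), above(e,f), holds(c,c), holds(e,e), holds(e,f), linked(c), linked(e), near(c,e), near(e,e), near(f,e), near(f,f), on(c)}
4. grab(c,e)  →  {above(c,e), above(c,f), above(e,f), holds(c,c), holds(c,e), holds(e,e), holds(e,f), linked(c), near(c,e), near(f,e), near(f,f)}

flip(c,c); drop(c); flip(e,f); grab(c,e)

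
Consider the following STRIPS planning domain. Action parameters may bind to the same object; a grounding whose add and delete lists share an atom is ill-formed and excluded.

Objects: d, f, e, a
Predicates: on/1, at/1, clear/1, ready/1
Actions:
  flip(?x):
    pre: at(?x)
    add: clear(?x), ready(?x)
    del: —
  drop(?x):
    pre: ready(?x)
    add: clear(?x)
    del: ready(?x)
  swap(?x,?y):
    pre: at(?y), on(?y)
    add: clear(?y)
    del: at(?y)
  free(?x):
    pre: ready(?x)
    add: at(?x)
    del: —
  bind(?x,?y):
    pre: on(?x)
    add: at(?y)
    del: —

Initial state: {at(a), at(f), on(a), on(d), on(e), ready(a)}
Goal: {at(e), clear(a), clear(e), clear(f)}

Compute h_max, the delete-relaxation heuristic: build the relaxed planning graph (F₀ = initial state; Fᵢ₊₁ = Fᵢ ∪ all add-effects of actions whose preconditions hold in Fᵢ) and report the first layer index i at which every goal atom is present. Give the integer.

2

F0 = init (6 atoms)
F1 = F0 ∪ {at(d), at(e), clear(a), clear(f), ready(f)}  (11 atoms)
F2 = F1 ∪ {clear(d), clear(e), ready(d), ready(e)}  (15 atoms)
goal ⊆ F2  ⇒  h_max = 2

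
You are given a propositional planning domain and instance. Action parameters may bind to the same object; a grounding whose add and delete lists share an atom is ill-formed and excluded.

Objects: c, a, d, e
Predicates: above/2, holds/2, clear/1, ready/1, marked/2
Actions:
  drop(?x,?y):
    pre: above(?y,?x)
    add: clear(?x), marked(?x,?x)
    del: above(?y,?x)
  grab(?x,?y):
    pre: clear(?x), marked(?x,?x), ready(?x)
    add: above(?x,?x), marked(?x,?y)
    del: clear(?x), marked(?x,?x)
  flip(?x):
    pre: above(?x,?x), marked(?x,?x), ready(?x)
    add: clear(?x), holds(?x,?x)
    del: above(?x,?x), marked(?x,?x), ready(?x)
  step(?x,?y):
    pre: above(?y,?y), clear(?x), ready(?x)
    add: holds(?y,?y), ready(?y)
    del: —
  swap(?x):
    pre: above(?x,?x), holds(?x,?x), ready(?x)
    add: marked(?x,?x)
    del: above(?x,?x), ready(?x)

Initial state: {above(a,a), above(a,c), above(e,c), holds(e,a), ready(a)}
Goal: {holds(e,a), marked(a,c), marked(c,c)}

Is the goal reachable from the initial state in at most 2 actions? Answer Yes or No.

1. drop(c,a)  →  {above(a,a), above(e,c), clear(c), holds(e,a), marked(c,c), ready(a)}
2. drop(a,a)  →  {above(e,c), clear(a), clear(c), holds(e,a), marked(a,a), marked(c,c), ready(a)}
3. grab(a,c)  →  {above(a,a), above(e,c), clear(c), holds(e,a), marked(a,c), marked(c,c), ready(a)}
optimal plan length = 3; 3 > 2

No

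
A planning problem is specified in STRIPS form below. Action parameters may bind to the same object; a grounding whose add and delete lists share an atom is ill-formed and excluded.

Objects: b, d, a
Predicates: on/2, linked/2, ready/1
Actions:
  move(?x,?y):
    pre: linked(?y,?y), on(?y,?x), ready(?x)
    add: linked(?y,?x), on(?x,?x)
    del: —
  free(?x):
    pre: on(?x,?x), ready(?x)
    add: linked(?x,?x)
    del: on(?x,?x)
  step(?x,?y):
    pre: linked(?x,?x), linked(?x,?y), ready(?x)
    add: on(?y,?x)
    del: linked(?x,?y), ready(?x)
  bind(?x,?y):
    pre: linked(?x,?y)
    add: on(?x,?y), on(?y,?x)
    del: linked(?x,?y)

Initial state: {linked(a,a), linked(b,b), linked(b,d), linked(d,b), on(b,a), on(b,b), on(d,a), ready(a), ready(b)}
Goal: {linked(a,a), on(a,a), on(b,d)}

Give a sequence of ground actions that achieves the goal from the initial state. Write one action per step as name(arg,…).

move(a,b); bind(b,d)

1. move(a,b)  →  {linked(a,a), linked(b,a), linked(b,b), linked(b,d), linked(d,b), on(a,a), on(b,a), on(b,b), on(d,a), ready(a), ready(b)}
2. bind(b,d)  →  {linked(a,a), linked(b,a), linked(b,b), linked(d,b), on(a,a), on(b,a), on(b,b), on(b,d), on(d,a), on(d,b), ready(a), ready(b)}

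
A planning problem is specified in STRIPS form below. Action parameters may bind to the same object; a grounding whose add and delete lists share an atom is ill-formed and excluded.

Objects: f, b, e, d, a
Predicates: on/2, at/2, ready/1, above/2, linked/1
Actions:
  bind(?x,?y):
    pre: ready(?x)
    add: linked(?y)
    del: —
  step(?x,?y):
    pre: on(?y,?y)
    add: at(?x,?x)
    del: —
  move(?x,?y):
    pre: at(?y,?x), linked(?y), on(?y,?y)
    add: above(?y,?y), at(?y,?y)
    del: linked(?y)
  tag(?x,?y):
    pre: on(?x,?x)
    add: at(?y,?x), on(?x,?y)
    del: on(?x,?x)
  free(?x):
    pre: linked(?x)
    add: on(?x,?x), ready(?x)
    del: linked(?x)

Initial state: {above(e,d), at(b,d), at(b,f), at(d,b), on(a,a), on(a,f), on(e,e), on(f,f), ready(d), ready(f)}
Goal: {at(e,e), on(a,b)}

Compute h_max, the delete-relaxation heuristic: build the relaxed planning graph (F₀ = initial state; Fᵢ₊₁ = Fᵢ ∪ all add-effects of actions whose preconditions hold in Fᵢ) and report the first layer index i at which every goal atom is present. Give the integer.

F0 = init (10 atoms)
F1 = F0 ∪ {at(a,a), at(a,e), at(a,f), at(b,a), at(b,b), at(b,e), at(d,a), at(d,d), at(d,e), at(d,f), at(e,a), at(e,e), at(e,f), at(f,a), at(f,e), at(f,f), linked(a), linked(b), linked(d), linked(e), linked(f), on(a,b), on(a,d), on(a,e), on(e,a), on(e,b), on(e,d), on(e,f), on(f,a), on(f,b), on(f,d), on(f,e)}  (42 atoms)
goal ⊆ F1  ⇒  h_max = 1

1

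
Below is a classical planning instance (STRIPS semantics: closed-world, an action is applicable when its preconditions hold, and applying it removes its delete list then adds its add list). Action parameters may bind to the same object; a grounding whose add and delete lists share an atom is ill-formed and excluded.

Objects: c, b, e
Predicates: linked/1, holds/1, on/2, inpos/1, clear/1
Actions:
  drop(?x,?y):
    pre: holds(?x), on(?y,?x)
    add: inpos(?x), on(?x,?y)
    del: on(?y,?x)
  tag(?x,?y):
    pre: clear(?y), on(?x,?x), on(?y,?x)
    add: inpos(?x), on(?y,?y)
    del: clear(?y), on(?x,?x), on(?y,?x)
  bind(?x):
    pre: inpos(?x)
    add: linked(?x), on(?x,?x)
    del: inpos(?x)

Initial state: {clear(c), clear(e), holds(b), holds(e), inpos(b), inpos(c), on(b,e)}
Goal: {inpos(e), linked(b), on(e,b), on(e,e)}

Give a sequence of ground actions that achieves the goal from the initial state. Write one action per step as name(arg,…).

1. drop(e,b)  →  {clear(c), clear(e), holds(b), holds(e), inpos(b), inpos(c), inpos(e), on(e,b)}
2. drop(b,e)  →  {clear(c), clear(e), holds(b), holds(e), inpos(b), inpos(c), inpos(e), on(b,e)}
3. bind(b)  →  {clear(c), clear(e), holds(b), holds(e), inpos(c), inpos(e), linked(b), on(b,b), on(b,e)}
4. bind(e)  →  {clear(c), clear(e), holds(b), holds(e), inpos(c), linked(b), linked(e), on(b,b), on(b,e), on(e,e)}
5. drop(e,b)  →  {clear(c), clear(e), holds(b), holds(e), inpos(c), inpos(e), linked(b), linked(e), on(b,b), on(e,b), on(e,e)}

drop(e,b); drop(b,e); bind(b); bind(e); drop(e,b)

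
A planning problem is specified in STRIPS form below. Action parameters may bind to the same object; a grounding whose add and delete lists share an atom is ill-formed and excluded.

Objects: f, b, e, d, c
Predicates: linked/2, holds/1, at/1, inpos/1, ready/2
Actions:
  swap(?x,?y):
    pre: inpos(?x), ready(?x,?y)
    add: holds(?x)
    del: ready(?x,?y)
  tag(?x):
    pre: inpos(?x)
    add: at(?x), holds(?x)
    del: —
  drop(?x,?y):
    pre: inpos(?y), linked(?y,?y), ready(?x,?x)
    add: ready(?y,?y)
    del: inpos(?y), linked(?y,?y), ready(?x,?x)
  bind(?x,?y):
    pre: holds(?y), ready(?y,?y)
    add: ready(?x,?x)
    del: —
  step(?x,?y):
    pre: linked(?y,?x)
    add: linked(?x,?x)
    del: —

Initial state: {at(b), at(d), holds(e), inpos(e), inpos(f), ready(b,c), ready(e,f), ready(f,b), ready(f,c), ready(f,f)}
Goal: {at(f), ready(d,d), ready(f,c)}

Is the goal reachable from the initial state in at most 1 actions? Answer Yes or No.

1. tag(f)  →  {at(b), at(d), at(f), holds(e), holds(f), inpos(e), inpos(f), ready(b,c), ready(e,f), ready(f,b), ready(f,c), ready(f,f)}
2. bind(d,f)  →  {at(b), at(d), at(f), holds(e), holds(f), inpos(e), inpos(f), ready(b,c), ready(d,d), ready(e,f), ready(f,b), ready(f,c), ready(f,f)}
optimal plan length = 2; 2 > 1

No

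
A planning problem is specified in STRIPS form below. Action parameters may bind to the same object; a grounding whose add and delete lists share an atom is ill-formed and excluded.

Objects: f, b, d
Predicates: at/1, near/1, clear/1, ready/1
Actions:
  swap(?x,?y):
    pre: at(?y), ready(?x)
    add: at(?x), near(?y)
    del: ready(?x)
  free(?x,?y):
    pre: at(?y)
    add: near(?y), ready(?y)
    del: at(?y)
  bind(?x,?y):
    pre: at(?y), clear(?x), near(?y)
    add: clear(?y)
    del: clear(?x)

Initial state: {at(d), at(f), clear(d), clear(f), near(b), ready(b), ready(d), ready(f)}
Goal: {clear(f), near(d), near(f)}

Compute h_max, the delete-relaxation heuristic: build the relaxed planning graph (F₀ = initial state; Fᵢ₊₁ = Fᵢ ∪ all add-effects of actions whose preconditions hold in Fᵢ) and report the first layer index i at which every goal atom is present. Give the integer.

1

F0 = init (8 atoms)
F1 = F0 ∪ {at(b), near(d), near(f)}  (11 atoms)
goal ⊆ F1  ⇒  h_max = 1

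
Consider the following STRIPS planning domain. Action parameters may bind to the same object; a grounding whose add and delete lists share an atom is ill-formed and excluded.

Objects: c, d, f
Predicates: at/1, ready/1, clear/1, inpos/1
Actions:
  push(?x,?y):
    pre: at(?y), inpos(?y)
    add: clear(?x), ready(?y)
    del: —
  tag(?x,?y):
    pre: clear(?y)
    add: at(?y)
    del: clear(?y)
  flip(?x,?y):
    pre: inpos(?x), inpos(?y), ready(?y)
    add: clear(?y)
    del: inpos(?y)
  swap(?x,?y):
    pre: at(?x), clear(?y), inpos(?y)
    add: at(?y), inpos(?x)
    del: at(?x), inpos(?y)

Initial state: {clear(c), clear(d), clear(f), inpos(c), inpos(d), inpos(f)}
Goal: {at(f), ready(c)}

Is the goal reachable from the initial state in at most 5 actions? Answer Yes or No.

1. tag(c,c)  →  {at(c), clear(d), clear(f), inpos(c), inpos(d), inpos(f)}
2. push(c,c)  →  {at(c), clear(c), clear(d), clear(f), inpos(c), inpos(d), inpos(f), ready(c)}
3. tag(c,f)  →  {at(c), at(f), clear(c), clear(d), inpos(c), inpos(d), inpos(f), ready(c)}
optimal plan length = 3; 3 ≤ 5

Yes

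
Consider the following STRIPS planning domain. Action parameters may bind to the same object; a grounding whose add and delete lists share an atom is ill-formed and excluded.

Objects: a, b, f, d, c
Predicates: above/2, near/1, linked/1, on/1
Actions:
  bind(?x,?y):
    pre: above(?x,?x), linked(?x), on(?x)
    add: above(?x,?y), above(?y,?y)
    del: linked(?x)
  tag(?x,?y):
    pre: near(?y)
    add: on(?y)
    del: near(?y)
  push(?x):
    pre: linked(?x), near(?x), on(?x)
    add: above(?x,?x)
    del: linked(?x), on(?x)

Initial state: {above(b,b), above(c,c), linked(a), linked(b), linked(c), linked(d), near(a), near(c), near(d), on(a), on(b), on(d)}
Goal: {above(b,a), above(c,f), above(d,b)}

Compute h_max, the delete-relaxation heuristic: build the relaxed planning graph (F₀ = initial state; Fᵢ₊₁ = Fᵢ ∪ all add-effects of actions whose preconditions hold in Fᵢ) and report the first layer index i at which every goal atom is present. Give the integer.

2

F0 = init (12 atoms)
F1 = F0 ∪ {above(a,a), above(b,a), above(b,c), above(b,d), above(b,f), above(d,d), above(f,f), on(c)}  (20 atoms)
F2 = F1 ∪ {above(a,b), above(a,c), above(a,d), above(a,f), above(c,a), above(c,b), above(c,d), above(c,f), above(d,a), above(d,b), above(d,c), above(d,f)}  (32 atoms)
goal ⊆ F2  ⇒  h_max = 2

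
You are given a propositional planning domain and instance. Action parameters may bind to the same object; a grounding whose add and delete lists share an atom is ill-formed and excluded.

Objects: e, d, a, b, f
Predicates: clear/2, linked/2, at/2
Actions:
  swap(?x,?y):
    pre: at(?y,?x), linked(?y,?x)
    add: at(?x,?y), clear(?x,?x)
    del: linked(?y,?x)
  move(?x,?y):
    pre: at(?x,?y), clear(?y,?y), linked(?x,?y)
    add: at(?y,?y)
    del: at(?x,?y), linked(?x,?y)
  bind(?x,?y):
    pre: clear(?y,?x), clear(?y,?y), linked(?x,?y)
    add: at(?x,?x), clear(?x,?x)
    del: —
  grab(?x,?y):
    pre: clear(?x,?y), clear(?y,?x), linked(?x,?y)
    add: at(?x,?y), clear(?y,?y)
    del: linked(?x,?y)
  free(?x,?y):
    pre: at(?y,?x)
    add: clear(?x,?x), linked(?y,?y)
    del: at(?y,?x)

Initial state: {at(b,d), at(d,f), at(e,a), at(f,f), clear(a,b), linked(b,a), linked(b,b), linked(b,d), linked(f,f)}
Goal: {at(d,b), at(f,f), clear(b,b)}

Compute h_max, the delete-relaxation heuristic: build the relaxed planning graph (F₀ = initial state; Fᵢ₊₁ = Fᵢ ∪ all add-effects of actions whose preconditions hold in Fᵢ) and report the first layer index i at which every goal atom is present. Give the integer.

F0 = init (9 atoms)
F1 = F0 ∪ {at(d,b), clear(a,a), clear(d,d), clear(f,f), linked(d,d), linked(e,e)}  (15 atoms)
F2 = F1 ∪ {at(b,b), at(d,d), clear(b,b)}  (18 atoms)
goal ⊆ F2  ⇒  h_max = 2

2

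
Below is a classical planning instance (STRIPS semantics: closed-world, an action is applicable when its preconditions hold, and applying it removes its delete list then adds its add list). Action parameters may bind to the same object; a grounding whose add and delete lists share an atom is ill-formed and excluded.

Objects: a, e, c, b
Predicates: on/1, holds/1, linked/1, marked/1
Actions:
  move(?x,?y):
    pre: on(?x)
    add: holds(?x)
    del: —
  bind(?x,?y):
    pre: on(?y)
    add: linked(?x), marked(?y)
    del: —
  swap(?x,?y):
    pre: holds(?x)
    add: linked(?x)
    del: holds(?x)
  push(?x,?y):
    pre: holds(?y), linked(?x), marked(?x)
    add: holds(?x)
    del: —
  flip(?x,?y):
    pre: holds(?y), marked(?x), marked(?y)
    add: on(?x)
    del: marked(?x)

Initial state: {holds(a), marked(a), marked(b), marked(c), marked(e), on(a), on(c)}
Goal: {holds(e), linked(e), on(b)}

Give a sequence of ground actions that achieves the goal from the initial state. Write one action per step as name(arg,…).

bind(e,a); push(e,a); flip(b,a)

1. bind(e,a)  →  {holds(a), linked(e), marked(a), marked(b), marked(c), marked(e), on(a), on(c)}
2. push(e,a)  →  {holds(a), holds(e), linked(e), marked(a), marked(b), marked(c), marked(e), on(a), on(c)}
3. flip(b,a)  →  {holds(a), holds(e), linked(e), marked(a), marked(c), marked(e), on(a), on(b), on(c)}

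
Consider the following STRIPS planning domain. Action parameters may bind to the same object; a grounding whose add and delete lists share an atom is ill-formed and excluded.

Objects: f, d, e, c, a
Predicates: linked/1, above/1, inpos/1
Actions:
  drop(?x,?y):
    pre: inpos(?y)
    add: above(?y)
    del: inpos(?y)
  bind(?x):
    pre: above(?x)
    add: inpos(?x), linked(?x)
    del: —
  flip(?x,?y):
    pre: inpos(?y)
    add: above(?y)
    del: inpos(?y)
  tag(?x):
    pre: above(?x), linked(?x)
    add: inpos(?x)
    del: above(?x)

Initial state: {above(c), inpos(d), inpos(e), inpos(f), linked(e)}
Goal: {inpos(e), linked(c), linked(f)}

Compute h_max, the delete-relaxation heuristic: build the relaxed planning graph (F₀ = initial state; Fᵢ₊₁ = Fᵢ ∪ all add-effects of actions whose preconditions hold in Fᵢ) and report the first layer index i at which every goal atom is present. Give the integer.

F0 = init (5 atoms)
F1 = F0 ∪ {above(d), above(e), above(f), inpos(c), linked(c)}  (10 atoms)
F2 = F1 ∪ {linked(d), linked(f)}  (12 atoms)
goal ⊆ F2  ⇒  h_max = 2

2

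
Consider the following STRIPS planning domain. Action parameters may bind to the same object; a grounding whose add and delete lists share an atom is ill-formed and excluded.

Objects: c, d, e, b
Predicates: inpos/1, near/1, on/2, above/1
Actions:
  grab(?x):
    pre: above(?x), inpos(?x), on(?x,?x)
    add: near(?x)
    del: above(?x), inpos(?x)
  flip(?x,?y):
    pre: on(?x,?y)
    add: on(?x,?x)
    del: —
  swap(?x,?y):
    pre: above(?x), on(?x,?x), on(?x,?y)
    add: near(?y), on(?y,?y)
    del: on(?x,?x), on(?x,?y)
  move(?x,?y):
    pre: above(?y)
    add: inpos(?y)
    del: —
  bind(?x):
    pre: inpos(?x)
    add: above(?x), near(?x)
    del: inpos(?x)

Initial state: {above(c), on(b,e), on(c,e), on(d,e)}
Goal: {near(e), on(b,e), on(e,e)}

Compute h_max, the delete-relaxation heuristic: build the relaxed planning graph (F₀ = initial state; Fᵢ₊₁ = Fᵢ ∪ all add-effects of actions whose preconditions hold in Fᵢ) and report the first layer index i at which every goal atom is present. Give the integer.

F0 = init (4 atoms)
F1 = F0 ∪ {inpos(c), on(b,b), on(c,c), on(d,d)}  (8 atoms)
F2 = F1 ∪ {near(c), near(e), on(e,e)}  (11 atoms)
goal ⊆ F2  ⇒  h_max = 2

2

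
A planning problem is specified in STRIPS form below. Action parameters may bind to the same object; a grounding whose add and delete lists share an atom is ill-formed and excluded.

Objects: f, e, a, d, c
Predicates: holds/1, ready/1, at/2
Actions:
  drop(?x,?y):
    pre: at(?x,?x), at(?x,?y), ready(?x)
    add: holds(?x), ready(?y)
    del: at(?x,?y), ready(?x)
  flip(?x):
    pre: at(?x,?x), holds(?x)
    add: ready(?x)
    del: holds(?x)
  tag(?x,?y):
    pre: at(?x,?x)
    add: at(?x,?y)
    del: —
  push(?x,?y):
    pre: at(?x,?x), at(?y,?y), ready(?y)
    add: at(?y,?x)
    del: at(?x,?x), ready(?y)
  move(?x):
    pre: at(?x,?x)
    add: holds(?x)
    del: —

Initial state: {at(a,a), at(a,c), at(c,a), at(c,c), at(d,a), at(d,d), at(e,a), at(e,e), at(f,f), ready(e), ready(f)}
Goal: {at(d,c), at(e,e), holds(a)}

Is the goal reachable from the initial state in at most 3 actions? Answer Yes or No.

1. tag(d,c)  →  {at(a,a), at(a,c), at(c,a), at(c,c), at(d,a), at(d,c), at(d,d), at(e,a), at(e,e), at(f,f), ready(e), ready(f)}
2. move(a)  →  {at(a,a), at(a,c), at(c,a), at(c,c), at(d,a), at(d,c), at(d,d), at(e,a), at(e,e), at(f,f), holds(a), ready(e), ready(f)}
optimal plan length = 2; 2 ≤ 3

Yes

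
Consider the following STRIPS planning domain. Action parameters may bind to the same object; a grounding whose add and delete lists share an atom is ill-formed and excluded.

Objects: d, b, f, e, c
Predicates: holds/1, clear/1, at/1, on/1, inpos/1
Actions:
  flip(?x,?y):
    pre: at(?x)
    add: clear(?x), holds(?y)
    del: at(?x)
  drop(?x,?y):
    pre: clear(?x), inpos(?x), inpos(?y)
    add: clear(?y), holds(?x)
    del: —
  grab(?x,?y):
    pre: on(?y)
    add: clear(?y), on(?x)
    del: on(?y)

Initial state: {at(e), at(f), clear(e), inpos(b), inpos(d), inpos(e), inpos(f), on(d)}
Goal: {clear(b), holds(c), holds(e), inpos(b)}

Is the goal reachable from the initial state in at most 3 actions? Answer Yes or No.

Yes

1. flip(f,c)  →  {at(e), clear(e), clear(f), holds(c), inpos(b), inpos(d), inpos(e), inpos(f), on(d)}
2. drop(e,b)  →  {at(e), clear(b), clear(e), clear(f), holds(c), holds(e), inpos(b), inpos(d), inpos(e), inpos(f), on(d)}
optimal plan length = 2; 2 ≤ 3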